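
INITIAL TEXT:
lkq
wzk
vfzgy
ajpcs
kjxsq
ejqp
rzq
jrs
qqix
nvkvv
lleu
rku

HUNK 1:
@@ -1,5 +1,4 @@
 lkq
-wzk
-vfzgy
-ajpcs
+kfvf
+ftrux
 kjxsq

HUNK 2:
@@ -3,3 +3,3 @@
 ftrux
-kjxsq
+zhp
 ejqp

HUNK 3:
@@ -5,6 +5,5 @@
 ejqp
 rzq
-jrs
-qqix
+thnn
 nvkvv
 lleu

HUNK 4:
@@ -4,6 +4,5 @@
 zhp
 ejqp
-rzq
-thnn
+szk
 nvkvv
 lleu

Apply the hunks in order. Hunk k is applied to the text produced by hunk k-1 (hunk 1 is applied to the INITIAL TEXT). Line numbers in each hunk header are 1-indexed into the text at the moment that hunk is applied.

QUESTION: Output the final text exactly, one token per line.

Hunk 1: at line 1 remove [wzk,vfzgy,ajpcs] add [kfvf,ftrux] -> 11 lines: lkq kfvf ftrux kjxsq ejqp rzq jrs qqix nvkvv lleu rku
Hunk 2: at line 3 remove [kjxsq] add [zhp] -> 11 lines: lkq kfvf ftrux zhp ejqp rzq jrs qqix nvkvv lleu rku
Hunk 3: at line 5 remove [jrs,qqix] add [thnn] -> 10 lines: lkq kfvf ftrux zhp ejqp rzq thnn nvkvv lleu rku
Hunk 4: at line 4 remove [rzq,thnn] add [szk] -> 9 lines: lkq kfvf ftrux zhp ejqp szk nvkvv lleu rku

Answer: lkq
kfvf
ftrux
zhp
ejqp
szk
nvkvv
lleu
rku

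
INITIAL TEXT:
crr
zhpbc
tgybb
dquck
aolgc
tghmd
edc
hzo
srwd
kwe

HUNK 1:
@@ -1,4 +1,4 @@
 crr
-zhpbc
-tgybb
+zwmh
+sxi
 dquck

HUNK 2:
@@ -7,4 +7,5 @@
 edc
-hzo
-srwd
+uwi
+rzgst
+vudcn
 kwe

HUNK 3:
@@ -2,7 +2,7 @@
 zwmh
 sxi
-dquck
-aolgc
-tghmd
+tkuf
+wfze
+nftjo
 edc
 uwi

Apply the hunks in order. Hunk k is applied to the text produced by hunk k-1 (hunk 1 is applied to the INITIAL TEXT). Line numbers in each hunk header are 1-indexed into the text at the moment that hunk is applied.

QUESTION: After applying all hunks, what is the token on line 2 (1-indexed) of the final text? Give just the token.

Hunk 1: at line 1 remove [zhpbc,tgybb] add [zwmh,sxi] -> 10 lines: crr zwmh sxi dquck aolgc tghmd edc hzo srwd kwe
Hunk 2: at line 7 remove [hzo,srwd] add [uwi,rzgst,vudcn] -> 11 lines: crr zwmh sxi dquck aolgc tghmd edc uwi rzgst vudcn kwe
Hunk 3: at line 2 remove [dquck,aolgc,tghmd] add [tkuf,wfze,nftjo] -> 11 lines: crr zwmh sxi tkuf wfze nftjo edc uwi rzgst vudcn kwe
Final line 2: zwmh

Answer: zwmh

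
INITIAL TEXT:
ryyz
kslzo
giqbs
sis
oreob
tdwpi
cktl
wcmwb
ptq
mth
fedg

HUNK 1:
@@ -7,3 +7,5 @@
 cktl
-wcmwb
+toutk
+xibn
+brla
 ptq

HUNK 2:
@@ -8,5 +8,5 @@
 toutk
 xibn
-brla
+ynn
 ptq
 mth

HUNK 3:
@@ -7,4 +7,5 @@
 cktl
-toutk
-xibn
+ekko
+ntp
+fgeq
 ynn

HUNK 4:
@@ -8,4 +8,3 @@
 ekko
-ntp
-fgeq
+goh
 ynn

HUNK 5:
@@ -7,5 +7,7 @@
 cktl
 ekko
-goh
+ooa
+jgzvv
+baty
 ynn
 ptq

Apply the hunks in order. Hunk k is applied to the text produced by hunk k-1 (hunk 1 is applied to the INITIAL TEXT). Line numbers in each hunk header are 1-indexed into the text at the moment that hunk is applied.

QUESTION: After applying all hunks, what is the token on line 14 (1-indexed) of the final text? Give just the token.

Answer: mth

Derivation:
Hunk 1: at line 7 remove [wcmwb] add [toutk,xibn,brla] -> 13 lines: ryyz kslzo giqbs sis oreob tdwpi cktl toutk xibn brla ptq mth fedg
Hunk 2: at line 8 remove [brla] add [ynn] -> 13 lines: ryyz kslzo giqbs sis oreob tdwpi cktl toutk xibn ynn ptq mth fedg
Hunk 3: at line 7 remove [toutk,xibn] add [ekko,ntp,fgeq] -> 14 lines: ryyz kslzo giqbs sis oreob tdwpi cktl ekko ntp fgeq ynn ptq mth fedg
Hunk 4: at line 8 remove [ntp,fgeq] add [goh] -> 13 lines: ryyz kslzo giqbs sis oreob tdwpi cktl ekko goh ynn ptq mth fedg
Hunk 5: at line 7 remove [goh] add [ooa,jgzvv,baty] -> 15 lines: ryyz kslzo giqbs sis oreob tdwpi cktl ekko ooa jgzvv baty ynn ptq mth fedg
Final line 14: mth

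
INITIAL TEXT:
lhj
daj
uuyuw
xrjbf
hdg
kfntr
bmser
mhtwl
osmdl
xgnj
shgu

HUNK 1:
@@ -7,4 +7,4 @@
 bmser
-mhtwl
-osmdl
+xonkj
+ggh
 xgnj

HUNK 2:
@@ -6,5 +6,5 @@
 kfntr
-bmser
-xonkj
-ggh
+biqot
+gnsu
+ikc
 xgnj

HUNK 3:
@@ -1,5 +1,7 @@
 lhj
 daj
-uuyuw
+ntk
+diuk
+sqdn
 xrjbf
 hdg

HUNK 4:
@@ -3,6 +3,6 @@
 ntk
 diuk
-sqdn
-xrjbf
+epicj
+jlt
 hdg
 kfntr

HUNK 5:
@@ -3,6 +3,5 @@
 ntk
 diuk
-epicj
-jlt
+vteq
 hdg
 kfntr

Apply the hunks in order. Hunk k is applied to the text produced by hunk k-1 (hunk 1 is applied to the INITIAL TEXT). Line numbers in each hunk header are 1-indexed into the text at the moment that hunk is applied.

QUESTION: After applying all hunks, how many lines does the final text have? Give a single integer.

Hunk 1: at line 7 remove [mhtwl,osmdl] add [xonkj,ggh] -> 11 lines: lhj daj uuyuw xrjbf hdg kfntr bmser xonkj ggh xgnj shgu
Hunk 2: at line 6 remove [bmser,xonkj,ggh] add [biqot,gnsu,ikc] -> 11 lines: lhj daj uuyuw xrjbf hdg kfntr biqot gnsu ikc xgnj shgu
Hunk 3: at line 1 remove [uuyuw] add [ntk,diuk,sqdn] -> 13 lines: lhj daj ntk diuk sqdn xrjbf hdg kfntr biqot gnsu ikc xgnj shgu
Hunk 4: at line 3 remove [sqdn,xrjbf] add [epicj,jlt] -> 13 lines: lhj daj ntk diuk epicj jlt hdg kfntr biqot gnsu ikc xgnj shgu
Hunk 5: at line 3 remove [epicj,jlt] add [vteq] -> 12 lines: lhj daj ntk diuk vteq hdg kfntr biqot gnsu ikc xgnj shgu
Final line count: 12

Answer: 12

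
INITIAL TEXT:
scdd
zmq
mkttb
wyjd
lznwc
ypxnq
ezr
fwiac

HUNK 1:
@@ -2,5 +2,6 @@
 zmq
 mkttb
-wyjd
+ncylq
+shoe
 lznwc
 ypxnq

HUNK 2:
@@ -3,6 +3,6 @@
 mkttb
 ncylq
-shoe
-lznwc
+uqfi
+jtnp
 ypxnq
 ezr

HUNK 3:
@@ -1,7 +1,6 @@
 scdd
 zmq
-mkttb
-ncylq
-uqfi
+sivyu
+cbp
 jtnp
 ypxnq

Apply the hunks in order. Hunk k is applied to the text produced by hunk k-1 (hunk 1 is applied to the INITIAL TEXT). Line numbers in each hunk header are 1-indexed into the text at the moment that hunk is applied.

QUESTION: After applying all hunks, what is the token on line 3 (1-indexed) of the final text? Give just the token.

Answer: sivyu

Derivation:
Hunk 1: at line 2 remove [wyjd] add [ncylq,shoe] -> 9 lines: scdd zmq mkttb ncylq shoe lznwc ypxnq ezr fwiac
Hunk 2: at line 3 remove [shoe,lznwc] add [uqfi,jtnp] -> 9 lines: scdd zmq mkttb ncylq uqfi jtnp ypxnq ezr fwiac
Hunk 3: at line 1 remove [mkttb,ncylq,uqfi] add [sivyu,cbp] -> 8 lines: scdd zmq sivyu cbp jtnp ypxnq ezr fwiac
Final line 3: sivyu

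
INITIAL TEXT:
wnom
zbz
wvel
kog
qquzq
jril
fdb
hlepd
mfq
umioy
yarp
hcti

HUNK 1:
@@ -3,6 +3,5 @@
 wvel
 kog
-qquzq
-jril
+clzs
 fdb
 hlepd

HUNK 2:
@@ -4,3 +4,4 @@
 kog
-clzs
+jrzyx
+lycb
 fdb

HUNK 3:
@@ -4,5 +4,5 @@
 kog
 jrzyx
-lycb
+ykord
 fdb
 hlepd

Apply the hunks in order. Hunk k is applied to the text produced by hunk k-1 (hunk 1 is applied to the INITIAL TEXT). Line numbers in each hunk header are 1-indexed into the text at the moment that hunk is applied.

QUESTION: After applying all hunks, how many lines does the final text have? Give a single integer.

Hunk 1: at line 3 remove [qquzq,jril] add [clzs] -> 11 lines: wnom zbz wvel kog clzs fdb hlepd mfq umioy yarp hcti
Hunk 2: at line 4 remove [clzs] add [jrzyx,lycb] -> 12 lines: wnom zbz wvel kog jrzyx lycb fdb hlepd mfq umioy yarp hcti
Hunk 3: at line 4 remove [lycb] add [ykord] -> 12 lines: wnom zbz wvel kog jrzyx ykord fdb hlepd mfq umioy yarp hcti
Final line count: 12

Answer: 12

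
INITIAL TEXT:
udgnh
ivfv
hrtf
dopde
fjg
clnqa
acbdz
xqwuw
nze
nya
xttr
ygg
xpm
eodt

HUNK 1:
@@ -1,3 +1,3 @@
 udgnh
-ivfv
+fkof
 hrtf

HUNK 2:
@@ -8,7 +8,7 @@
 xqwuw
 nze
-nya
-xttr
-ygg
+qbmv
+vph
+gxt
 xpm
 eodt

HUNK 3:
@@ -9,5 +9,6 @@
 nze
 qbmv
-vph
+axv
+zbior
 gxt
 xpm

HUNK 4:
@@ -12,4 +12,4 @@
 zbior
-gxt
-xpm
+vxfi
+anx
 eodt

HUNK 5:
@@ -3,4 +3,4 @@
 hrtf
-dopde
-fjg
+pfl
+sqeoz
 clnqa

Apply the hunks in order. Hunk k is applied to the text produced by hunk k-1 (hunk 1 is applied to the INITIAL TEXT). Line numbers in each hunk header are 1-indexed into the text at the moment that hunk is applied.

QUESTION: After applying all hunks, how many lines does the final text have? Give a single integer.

Hunk 1: at line 1 remove [ivfv] add [fkof] -> 14 lines: udgnh fkof hrtf dopde fjg clnqa acbdz xqwuw nze nya xttr ygg xpm eodt
Hunk 2: at line 8 remove [nya,xttr,ygg] add [qbmv,vph,gxt] -> 14 lines: udgnh fkof hrtf dopde fjg clnqa acbdz xqwuw nze qbmv vph gxt xpm eodt
Hunk 3: at line 9 remove [vph] add [axv,zbior] -> 15 lines: udgnh fkof hrtf dopde fjg clnqa acbdz xqwuw nze qbmv axv zbior gxt xpm eodt
Hunk 4: at line 12 remove [gxt,xpm] add [vxfi,anx] -> 15 lines: udgnh fkof hrtf dopde fjg clnqa acbdz xqwuw nze qbmv axv zbior vxfi anx eodt
Hunk 5: at line 3 remove [dopde,fjg] add [pfl,sqeoz] -> 15 lines: udgnh fkof hrtf pfl sqeoz clnqa acbdz xqwuw nze qbmv axv zbior vxfi anx eodt
Final line count: 15

Answer: 15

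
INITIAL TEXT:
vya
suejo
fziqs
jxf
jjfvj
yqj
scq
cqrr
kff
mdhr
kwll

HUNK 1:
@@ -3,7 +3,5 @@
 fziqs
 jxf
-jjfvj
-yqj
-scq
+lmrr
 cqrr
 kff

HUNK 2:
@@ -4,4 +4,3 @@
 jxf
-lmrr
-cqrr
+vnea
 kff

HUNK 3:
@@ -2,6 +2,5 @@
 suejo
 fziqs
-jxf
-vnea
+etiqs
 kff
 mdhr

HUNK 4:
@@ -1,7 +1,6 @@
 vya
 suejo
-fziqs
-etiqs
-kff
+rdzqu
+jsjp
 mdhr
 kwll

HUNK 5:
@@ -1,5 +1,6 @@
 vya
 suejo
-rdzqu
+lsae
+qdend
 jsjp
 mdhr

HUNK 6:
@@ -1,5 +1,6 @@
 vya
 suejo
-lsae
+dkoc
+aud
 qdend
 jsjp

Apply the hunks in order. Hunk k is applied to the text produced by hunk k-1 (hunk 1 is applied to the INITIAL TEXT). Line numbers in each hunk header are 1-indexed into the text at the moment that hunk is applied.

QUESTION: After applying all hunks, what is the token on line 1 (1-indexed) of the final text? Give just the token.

Answer: vya

Derivation:
Hunk 1: at line 3 remove [jjfvj,yqj,scq] add [lmrr] -> 9 lines: vya suejo fziqs jxf lmrr cqrr kff mdhr kwll
Hunk 2: at line 4 remove [lmrr,cqrr] add [vnea] -> 8 lines: vya suejo fziqs jxf vnea kff mdhr kwll
Hunk 3: at line 2 remove [jxf,vnea] add [etiqs] -> 7 lines: vya suejo fziqs etiqs kff mdhr kwll
Hunk 4: at line 1 remove [fziqs,etiqs,kff] add [rdzqu,jsjp] -> 6 lines: vya suejo rdzqu jsjp mdhr kwll
Hunk 5: at line 1 remove [rdzqu] add [lsae,qdend] -> 7 lines: vya suejo lsae qdend jsjp mdhr kwll
Hunk 6: at line 1 remove [lsae] add [dkoc,aud] -> 8 lines: vya suejo dkoc aud qdend jsjp mdhr kwll
Final line 1: vya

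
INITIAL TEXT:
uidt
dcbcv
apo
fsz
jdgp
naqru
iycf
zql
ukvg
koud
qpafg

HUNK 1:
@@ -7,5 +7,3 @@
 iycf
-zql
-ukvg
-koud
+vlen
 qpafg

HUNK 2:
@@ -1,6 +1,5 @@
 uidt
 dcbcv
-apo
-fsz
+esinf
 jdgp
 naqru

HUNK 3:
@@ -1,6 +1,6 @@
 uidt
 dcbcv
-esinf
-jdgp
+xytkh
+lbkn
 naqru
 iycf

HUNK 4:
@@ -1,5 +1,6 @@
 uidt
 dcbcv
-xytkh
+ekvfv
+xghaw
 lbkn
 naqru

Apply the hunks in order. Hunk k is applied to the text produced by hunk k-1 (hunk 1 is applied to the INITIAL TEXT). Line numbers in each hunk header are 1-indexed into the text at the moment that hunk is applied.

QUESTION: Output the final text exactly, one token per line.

Answer: uidt
dcbcv
ekvfv
xghaw
lbkn
naqru
iycf
vlen
qpafg

Derivation:
Hunk 1: at line 7 remove [zql,ukvg,koud] add [vlen] -> 9 lines: uidt dcbcv apo fsz jdgp naqru iycf vlen qpafg
Hunk 2: at line 1 remove [apo,fsz] add [esinf] -> 8 lines: uidt dcbcv esinf jdgp naqru iycf vlen qpafg
Hunk 3: at line 1 remove [esinf,jdgp] add [xytkh,lbkn] -> 8 lines: uidt dcbcv xytkh lbkn naqru iycf vlen qpafg
Hunk 4: at line 1 remove [xytkh] add [ekvfv,xghaw] -> 9 lines: uidt dcbcv ekvfv xghaw lbkn naqru iycf vlen qpafg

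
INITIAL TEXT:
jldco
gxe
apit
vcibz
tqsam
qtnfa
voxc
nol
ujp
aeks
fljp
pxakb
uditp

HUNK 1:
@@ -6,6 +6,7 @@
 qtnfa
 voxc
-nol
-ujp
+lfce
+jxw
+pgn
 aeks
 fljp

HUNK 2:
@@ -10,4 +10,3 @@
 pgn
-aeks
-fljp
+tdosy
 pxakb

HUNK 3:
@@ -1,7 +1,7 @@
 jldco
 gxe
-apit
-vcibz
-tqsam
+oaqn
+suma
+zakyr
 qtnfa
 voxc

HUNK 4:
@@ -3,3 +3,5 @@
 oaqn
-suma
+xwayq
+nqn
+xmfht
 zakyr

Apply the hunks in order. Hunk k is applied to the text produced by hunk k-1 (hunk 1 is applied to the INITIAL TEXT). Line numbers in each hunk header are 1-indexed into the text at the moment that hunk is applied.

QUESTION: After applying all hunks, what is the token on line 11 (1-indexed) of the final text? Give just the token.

Hunk 1: at line 6 remove [nol,ujp] add [lfce,jxw,pgn] -> 14 lines: jldco gxe apit vcibz tqsam qtnfa voxc lfce jxw pgn aeks fljp pxakb uditp
Hunk 2: at line 10 remove [aeks,fljp] add [tdosy] -> 13 lines: jldco gxe apit vcibz tqsam qtnfa voxc lfce jxw pgn tdosy pxakb uditp
Hunk 3: at line 1 remove [apit,vcibz,tqsam] add [oaqn,suma,zakyr] -> 13 lines: jldco gxe oaqn suma zakyr qtnfa voxc lfce jxw pgn tdosy pxakb uditp
Hunk 4: at line 3 remove [suma] add [xwayq,nqn,xmfht] -> 15 lines: jldco gxe oaqn xwayq nqn xmfht zakyr qtnfa voxc lfce jxw pgn tdosy pxakb uditp
Final line 11: jxw

Answer: jxw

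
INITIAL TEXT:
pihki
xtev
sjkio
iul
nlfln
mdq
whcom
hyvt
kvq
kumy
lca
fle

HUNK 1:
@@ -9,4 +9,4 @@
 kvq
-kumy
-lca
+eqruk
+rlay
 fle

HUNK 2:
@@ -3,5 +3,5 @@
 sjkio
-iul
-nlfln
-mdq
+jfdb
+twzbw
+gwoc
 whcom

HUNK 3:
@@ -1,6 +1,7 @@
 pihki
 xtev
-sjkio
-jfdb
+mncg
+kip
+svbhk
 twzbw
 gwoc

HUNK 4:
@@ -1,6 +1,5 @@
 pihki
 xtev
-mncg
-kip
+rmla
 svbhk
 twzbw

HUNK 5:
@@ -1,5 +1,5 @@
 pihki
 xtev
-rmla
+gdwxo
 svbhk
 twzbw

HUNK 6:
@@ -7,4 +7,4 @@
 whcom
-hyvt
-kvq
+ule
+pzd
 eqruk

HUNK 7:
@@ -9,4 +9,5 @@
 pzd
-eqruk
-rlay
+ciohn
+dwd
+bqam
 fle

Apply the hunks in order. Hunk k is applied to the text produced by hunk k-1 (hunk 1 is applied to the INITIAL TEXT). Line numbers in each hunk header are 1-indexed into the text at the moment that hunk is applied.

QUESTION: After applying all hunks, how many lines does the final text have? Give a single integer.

Answer: 13

Derivation:
Hunk 1: at line 9 remove [kumy,lca] add [eqruk,rlay] -> 12 lines: pihki xtev sjkio iul nlfln mdq whcom hyvt kvq eqruk rlay fle
Hunk 2: at line 3 remove [iul,nlfln,mdq] add [jfdb,twzbw,gwoc] -> 12 lines: pihki xtev sjkio jfdb twzbw gwoc whcom hyvt kvq eqruk rlay fle
Hunk 3: at line 1 remove [sjkio,jfdb] add [mncg,kip,svbhk] -> 13 lines: pihki xtev mncg kip svbhk twzbw gwoc whcom hyvt kvq eqruk rlay fle
Hunk 4: at line 1 remove [mncg,kip] add [rmla] -> 12 lines: pihki xtev rmla svbhk twzbw gwoc whcom hyvt kvq eqruk rlay fle
Hunk 5: at line 1 remove [rmla] add [gdwxo] -> 12 lines: pihki xtev gdwxo svbhk twzbw gwoc whcom hyvt kvq eqruk rlay fle
Hunk 6: at line 7 remove [hyvt,kvq] add [ule,pzd] -> 12 lines: pihki xtev gdwxo svbhk twzbw gwoc whcom ule pzd eqruk rlay fle
Hunk 7: at line 9 remove [eqruk,rlay] add [ciohn,dwd,bqam] -> 13 lines: pihki xtev gdwxo svbhk twzbw gwoc whcom ule pzd ciohn dwd bqam fle
Final line count: 13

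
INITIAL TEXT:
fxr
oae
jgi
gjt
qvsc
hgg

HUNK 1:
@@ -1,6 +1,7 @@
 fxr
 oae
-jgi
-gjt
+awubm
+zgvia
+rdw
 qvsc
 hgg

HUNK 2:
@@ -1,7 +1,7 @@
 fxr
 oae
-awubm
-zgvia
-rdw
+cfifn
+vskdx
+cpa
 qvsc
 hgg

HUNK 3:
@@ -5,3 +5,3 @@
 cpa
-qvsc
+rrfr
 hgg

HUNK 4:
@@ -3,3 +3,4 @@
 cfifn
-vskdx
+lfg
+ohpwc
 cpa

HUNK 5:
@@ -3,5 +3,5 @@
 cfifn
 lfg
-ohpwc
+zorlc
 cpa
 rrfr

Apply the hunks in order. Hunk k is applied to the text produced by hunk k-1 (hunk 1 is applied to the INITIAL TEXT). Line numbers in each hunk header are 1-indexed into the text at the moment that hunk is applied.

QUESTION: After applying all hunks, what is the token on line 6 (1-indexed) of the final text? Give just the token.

Hunk 1: at line 1 remove [jgi,gjt] add [awubm,zgvia,rdw] -> 7 lines: fxr oae awubm zgvia rdw qvsc hgg
Hunk 2: at line 1 remove [awubm,zgvia,rdw] add [cfifn,vskdx,cpa] -> 7 lines: fxr oae cfifn vskdx cpa qvsc hgg
Hunk 3: at line 5 remove [qvsc] add [rrfr] -> 7 lines: fxr oae cfifn vskdx cpa rrfr hgg
Hunk 4: at line 3 remove [vskdx] add [lfg,ohpwc] -> 8 lines: fxr oae cfifn lfg ohpwc cpa rrfr hgg
Hunk 5: at line 3 remove [ohpwc] add [zorlc] -> 8 lines: fxr oae cfifn lfg zorlc cpa rrfr hgg
Final line 6: cpa

Answer: cpa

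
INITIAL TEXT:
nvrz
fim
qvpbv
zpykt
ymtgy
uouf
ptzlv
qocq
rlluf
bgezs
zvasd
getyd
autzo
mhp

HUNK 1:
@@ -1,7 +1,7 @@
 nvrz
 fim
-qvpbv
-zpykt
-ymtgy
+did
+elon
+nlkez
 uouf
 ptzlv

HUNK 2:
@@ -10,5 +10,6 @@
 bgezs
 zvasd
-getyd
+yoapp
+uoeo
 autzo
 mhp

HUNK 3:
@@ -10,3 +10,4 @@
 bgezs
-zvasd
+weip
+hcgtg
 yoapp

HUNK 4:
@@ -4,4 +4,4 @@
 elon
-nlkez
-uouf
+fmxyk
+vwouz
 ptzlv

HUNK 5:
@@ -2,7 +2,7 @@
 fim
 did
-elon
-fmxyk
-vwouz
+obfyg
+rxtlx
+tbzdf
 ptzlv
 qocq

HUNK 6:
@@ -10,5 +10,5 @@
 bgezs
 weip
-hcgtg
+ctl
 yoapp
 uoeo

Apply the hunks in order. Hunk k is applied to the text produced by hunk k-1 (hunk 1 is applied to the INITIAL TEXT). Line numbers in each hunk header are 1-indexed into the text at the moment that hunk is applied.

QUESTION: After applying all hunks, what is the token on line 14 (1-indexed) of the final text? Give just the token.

Hunk 1: at line 1 remove [qvpbv,zpykt,ymtgy] add [did,elon,nlkez] -> 14 lines: nvrz fim did elon nlkez uouf ptzlv qocq rlluf bgezs zvasd getyd autzo mhp
Hunk 2: at line 10 remove [getyd] add [yoapp,uoeo] -> 15 lines: nvrz fim did elon nlkez uouf ptzlv qocq rlluf bgezs zvasd yoapp uoeo autzo mhp
Hunk 3: at line 10 remove [zvasd] add [weip,hcgtg] -> 16 lines: nvrz fim did elon nlkez uouf ptzlv qocq rlluf bgezs weip hcgtg yoapp uoeo autzo mhp
Hunk 4: at line 4 remove [nlkez,uouf] add [fmxyk,vwouz] -> 16 lines: nvrz fim did elon fmxyk vwouz ptzlv qocq rlluf bgezs weip hcgtg yoapp uoeo autzo mhp
Hunk 5: at line 2 remove [elon,fmxyk,vwouz] add [obfyg,rxtlx,tbzdf] -> 16 lines: nvrz fim did obfyg rxtlx tbzdf ptzlv qocq rlluf bgezs weip hcgtg yoapp uoeo autzo mhp
Hunk 6: at line 10 remove [hcgtg] add [ctl] -> 16 lines: nvrz fim did obfyg rxtlx tbzdf ptzlv qocq rlluf bgezs weip ctl yoapp uoeo autzo mhp
Final line 14: uoeo

Answer: uoeo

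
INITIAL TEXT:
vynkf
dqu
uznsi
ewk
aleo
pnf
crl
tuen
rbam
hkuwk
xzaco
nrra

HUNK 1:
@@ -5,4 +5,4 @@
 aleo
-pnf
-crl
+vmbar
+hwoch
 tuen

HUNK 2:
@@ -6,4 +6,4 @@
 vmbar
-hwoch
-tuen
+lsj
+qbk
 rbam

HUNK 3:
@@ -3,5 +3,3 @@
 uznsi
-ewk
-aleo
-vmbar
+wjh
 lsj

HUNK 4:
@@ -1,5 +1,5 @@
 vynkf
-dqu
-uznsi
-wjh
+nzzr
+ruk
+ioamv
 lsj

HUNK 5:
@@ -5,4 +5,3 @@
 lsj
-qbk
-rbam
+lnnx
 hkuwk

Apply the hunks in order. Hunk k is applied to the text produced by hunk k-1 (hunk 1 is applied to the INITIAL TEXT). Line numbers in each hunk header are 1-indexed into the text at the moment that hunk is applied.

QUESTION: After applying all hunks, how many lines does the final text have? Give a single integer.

Hunk 1: at line 5 remove [pnf,crl] add [vmbar,hwoch] -> 12 lines: vynkf dqu uznsi ewk aleo vmbar hwoch tuen rbam hkuwk xzaco nrra
Hunk 2: at line 6 remove [hwoch,tuen] add [lsj,qbk] -> 12 lines: vynkf dqu uznsi ewk aleo vmbar lsj qbk rbam hkuwk xzaco nrra
Hunk 3: at line 3 remove [ewk,aleo,vmbar] add [wjh] -> 10 lines: vynkf dqu uznsi wjh lsj qbk rbam hkuwk xzaco nrra
Hunk 4: at line 1 remove [dqu,uznsi,wjh] add [nzzr,ruk,ioamv] -> 10 lines: vynkf nzzr ruk ioamv lsj qbk rbam hkuwk xzaco nrra
Hunk 5: at line 5 remove [qbk,rbam] add [lnnx] -> 9 lines: vynkf nzzr ruk ioamv lsj lnnx hkuwk xzaco nrra
Final line count: 9

Answer: 9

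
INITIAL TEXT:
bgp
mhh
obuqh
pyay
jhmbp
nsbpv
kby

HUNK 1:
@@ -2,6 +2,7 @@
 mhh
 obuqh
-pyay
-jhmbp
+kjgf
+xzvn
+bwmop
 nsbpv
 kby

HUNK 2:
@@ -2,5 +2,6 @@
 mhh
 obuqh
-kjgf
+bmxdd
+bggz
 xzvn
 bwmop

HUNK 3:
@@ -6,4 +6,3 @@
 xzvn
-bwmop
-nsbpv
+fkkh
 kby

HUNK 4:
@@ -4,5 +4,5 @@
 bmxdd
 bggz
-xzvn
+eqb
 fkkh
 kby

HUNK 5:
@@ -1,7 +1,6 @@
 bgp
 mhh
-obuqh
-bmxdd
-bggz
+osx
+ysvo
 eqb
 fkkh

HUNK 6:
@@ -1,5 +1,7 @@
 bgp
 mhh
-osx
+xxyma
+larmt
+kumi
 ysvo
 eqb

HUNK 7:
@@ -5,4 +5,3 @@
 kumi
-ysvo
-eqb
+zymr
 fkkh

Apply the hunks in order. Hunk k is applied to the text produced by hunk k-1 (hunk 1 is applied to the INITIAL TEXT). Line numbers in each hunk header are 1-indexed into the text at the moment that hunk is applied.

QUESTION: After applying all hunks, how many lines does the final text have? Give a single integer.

Answer: 8

Derivation:
Hunk 1: at line 2 remove [pyay,jhmbp] add [kjgf,xzvn,bwmop] -> 8 lines: bgp mhh obuqh kjgf xzvn bwmop nsbpv kby
Hunk 2: at line 2 remove [kjgf] add [bmxdd,bggz] -> 9 lines: bgp mhh obuqh bmxdd bggz xzvn bwmop nsbpv kby
Hunk 3: at line 6 remove [bwmop,nsbpv] add [fkkh] -> 8 lines: bgp mhh obuqh bmxdd bggz xzvn fkkh kby
Hunk 4: at line 4 remove [xzvn] add [eqb] -> 8 lines: bgp mhh obuqh bmxdd bggz eqb fkkh kby
Hunk 5: at line 1 remove [obuqh,bmxdd,bggz] add [osx,ysvo] -> 7 lines: bgp mhh osx ysvo eqb fkkh kby
Hunk 6: at line 1 remove [osx] add [xxyma,larmt,kumi] -> 9 lines: bgp mhh xxyma larmt kumi ysvo eqb fkkh kby
Hunk 7: at line 5 remove [ysvo,eqb] add [zymr] -> 8 lines: bgp mhh xxyma larmt kumi zymr fkkh kby
Final line count: 8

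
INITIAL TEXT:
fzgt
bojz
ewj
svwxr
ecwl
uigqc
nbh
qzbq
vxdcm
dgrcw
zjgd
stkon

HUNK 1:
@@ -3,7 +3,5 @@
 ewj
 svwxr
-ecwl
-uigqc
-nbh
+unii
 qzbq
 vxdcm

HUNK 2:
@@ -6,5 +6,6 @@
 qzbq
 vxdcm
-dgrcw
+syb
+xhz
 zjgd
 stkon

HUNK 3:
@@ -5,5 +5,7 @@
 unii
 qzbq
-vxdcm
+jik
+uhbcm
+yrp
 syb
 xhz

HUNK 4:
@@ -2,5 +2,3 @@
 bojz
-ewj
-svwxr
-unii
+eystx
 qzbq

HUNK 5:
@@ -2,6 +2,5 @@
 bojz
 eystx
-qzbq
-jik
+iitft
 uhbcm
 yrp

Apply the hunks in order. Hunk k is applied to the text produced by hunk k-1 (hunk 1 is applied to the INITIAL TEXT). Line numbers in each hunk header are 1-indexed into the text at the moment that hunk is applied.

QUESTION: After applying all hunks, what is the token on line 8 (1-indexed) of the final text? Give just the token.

Answer: xhz

Derivation:
Hunk 1: at line 3 remove [ecwl,uigqc,nbh] add [unii] -> 10 lines: fzgt bojz ewj svwxr unii qzbq vxdcm dgrcw zjgd stkon
Hunk 2: at line 6 remove [dgrcw] add [syb,xhz] -> 11 lines: fzgt bojz ewj svwxr unii qzbq vxdcm syb xhz zjgd stkon
Hunk 3: at line 5 remove [vxdcm] add [jik,uhbcm,yrp] -> 13 lines: fzgt bojz ewj svwxr unii qzbq jik uhbcm yrp syb xhz zjgd stkon
Hunk 4: at line 2 remove [ewj,svwxr,unii] add [eystx] -> 11 lines: fzgt bojz eystx qzbq jik uhbcm yrp syb xhz zjgd stkon
Hunk 5: at line 2 remove [qzbq,jik] add [iitft] -> 10 lines: fzgt bojz eystx iitft uhbcm yrp syb xhz zjgd stkon
Final line 8: xhz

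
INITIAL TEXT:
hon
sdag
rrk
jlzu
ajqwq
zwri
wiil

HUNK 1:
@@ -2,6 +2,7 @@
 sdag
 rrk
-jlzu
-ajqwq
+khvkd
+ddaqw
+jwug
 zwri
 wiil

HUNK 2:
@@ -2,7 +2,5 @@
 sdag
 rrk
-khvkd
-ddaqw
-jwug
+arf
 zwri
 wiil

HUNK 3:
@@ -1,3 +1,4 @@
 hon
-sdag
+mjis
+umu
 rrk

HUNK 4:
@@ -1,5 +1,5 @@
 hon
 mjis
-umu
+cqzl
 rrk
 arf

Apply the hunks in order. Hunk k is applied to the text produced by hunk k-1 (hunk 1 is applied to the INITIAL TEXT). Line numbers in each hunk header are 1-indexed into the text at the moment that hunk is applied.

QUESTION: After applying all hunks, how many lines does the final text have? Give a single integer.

Answer: 7

Derivation:
Hunk 1: at line 2 remove [jlzu,ajqwq] add [khvkd,ddaqw,jwug] -> 8 lines: hon sdag rrk khvkd ddaqw jwug zwri wiil
Hunk 2: at line 2 remove [khvkd,ddaqw,jwug] add [arf] -> 6 lines: hon sdag rrk arf zwri wiil
Hunk 3: at line 1 remove [sdag] add [mjis,umu] -> 7 lines: hon mjis umu rrk arf zwri wiil
Hunk 4: at line 1 remove [umu] add [cqzl] -> 7 lines: hon mjis cqzl rrk arf zwri wiil
Final line count: 7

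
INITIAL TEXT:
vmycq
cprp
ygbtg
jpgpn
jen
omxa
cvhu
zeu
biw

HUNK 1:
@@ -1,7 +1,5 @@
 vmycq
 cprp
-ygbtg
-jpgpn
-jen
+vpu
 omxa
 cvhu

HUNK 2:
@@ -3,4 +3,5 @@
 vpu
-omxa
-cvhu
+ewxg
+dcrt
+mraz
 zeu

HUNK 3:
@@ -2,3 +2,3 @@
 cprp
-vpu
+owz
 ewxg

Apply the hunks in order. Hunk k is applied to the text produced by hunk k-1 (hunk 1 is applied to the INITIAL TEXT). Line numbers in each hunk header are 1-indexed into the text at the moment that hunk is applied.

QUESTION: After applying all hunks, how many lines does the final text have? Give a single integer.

Hunk 1: at line 1 remove [ygbtg,jpgpn,jen] add [vpu] -> 7 lines: vmycq cprp vpu omxa cvhu zeu biw
Hunk 2: at line 3 remove [omxa,cvhu] add [ewxg,dcrt,mraz] -> 8 lines: vmycq cprp vpu ewxg dcrt mraz zeu biw
Hunk 3: at line 2 remove [vpu] add [owz] -> 8 lines: vmycq cprp owz ewxg dcrt mraz zeu biw
Final line count: 8

Answer: 8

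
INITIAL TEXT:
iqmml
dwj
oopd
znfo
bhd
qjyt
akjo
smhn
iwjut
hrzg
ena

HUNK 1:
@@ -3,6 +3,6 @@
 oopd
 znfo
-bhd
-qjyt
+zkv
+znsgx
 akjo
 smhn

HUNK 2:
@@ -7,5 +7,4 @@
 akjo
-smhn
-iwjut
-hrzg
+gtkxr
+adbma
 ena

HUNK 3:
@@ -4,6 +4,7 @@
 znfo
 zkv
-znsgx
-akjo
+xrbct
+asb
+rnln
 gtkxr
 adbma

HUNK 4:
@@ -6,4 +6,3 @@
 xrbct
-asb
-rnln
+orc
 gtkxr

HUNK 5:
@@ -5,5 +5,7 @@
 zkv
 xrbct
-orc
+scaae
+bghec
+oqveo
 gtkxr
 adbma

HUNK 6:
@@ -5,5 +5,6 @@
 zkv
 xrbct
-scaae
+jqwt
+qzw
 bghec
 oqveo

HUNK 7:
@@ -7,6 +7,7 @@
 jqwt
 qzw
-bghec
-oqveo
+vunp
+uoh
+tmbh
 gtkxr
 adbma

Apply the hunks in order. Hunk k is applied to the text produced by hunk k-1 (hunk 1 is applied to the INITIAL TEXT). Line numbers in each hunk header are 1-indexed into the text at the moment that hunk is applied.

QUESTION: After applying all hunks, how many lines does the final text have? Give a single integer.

Answer: 14

Derivation:
Hunk 1: at line 3 remove [bhd,qjyt] add [zkv,znsgx] -> 11 lines: iqmml dwj oopd znfo zkv znsgx akjo smhn iwjut hrzg ena
Hunk 2: at line 7 remove [smhn,iwjut,hrzg] add [gtkxr,adbma] -> 10 lines: iqmml dwj oopd znfo zkv znsgx akjo gtkxr adbma ena
Hunk 3: at line 4 remove [znsgx,akjo] add [xrbct,asb,rnln] -> 11 lines: iqmml dwj oopd znfo zkv xrbct asb rnln gtkxr adbma ena
Hunk 4: at line 6 remove [asb,rnln] add [orc] -> 10 lines: iqmml dwj oopd znfo zkv xrbct orc gtkxr adbma ena
Hunk 5: at line 5 remove [orc] add [scaae,bghec,oqveo] -> 12 lines: iqmml dwj oopd znfo zkv xrbct scaae bghec oqveo gtkxr adbma ena
Hunk 6: at line 5 remove [scaae] add [jqwt,qzw] -> 13 lines: iqmml dwj oopd znfo zkv xrbct jqwt qzw bghec oqveo gtkxr adbma ena
Hunk 7: at line 7 remove [bghec,oqveo] add [vunp,uoh,tmbh] -> 14 lines: iqmml dwj oopd znfo zkv xrbct jqwt qzw vunp uoh tmbh gtkxr adbma ena
Final line count: 14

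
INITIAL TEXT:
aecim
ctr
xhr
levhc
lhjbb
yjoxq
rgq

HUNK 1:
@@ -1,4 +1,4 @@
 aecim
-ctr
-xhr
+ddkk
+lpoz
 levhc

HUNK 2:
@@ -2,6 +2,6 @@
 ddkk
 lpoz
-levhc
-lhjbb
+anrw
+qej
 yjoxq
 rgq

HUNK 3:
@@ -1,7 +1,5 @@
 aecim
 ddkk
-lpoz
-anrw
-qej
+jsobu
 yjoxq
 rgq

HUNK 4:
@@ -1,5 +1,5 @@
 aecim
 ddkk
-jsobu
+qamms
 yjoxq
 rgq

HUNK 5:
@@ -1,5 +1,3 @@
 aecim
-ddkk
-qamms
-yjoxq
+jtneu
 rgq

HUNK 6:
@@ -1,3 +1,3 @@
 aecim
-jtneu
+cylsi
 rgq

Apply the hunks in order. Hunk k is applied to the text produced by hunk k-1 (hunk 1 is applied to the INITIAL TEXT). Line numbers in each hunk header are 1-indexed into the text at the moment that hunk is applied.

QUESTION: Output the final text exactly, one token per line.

Answer: aecim
cylsi
rgq

Derivation:
Hunk 1: at line 1 remove [ctr,xhr] add [ddkk,lpoz] -> 7 lines: aecim ddkk lpoz levhc lhjbb yjoxq rgq
Hunk 2: at line 2 remove [levhc,lhjbb] add [anrw,qej] -> 7 lines: aecim ddkk lpoz anrw qej yjoxq rgq
Hunk 3: at line 1 remove [lpoz,anrw,qej] add [jsobu] -> 5 lines: aecim ddkk jsobu yjoxq rgq
Hunk 4: at line 1 remove [jsobu] add [qamms] -> 5 lines: aecim ddkk qamms yjoxq rgq
Hunk 5: at line 1 remove [ddkk,qamms,yjoxq] add [jtneu] -> 3 lines: aecim jtneu rgq
Hunk 6: at line 1 remove [jtneu] add [cylsi] -> 3 lines: aecim cylsi rgq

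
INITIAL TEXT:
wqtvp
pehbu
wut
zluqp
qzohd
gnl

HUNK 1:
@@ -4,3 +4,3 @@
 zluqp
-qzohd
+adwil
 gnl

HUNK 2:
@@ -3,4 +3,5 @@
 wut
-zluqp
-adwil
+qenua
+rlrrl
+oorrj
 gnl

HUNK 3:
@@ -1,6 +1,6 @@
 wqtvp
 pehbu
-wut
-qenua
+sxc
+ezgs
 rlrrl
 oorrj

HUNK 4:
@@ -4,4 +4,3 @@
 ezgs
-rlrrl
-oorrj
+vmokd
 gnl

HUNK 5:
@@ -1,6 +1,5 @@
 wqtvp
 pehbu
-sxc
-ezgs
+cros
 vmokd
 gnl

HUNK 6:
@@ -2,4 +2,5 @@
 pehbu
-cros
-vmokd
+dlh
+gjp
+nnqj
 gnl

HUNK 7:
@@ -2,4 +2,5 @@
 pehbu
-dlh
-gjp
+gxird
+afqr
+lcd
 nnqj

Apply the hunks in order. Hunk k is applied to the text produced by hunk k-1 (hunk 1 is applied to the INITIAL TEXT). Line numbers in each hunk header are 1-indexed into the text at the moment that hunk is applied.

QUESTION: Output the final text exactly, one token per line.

Answer: wqtvp
pehbu
gxird
afqr
lcd
nnqj
gnl

Derivation:
Hunk 1: at line 4 remove [qzohd] add [adwil] -> 6 lines: wqtvp pehbu wut zluqp adwil gnl
Hunk 2: at line 3 remove [zluqp,adwil] add [qenua,rlrrl,oorrj] -> 7 lines: wqtvp pehbu wut qenua rlrrl oorrj gnl
Hunk 3: at line 1 remove [wut,qenua] add [sxc,ezgs] -> 7 lines: wqtvp pehbu sxc ezgs rlrrl oorrj gnl
Hunk 4: at line 4 remove [rlrrl,oorrj] add [vmokd] -> 6 lines: wqtvp pehbu sxc ezgs vmokd gnl
Hunk 5: at line 1 remove [sxc,ezgs] add [cros] -> 5 lines: wqtvp pehbu cros vmokd gnl
Hunk 6: at line 2 remove [cros,vmokd] add [dlh,gjp,nnqj] -> 6 lines: wqtvp pehbu dlh gjp nnqj gnl
Hunk 7: at line 2 remove [dlh,gjp] add [gxird,afqr,lcd] -> 7 lines: wqtvp pehbu gxird afqr lcd nnqj gnl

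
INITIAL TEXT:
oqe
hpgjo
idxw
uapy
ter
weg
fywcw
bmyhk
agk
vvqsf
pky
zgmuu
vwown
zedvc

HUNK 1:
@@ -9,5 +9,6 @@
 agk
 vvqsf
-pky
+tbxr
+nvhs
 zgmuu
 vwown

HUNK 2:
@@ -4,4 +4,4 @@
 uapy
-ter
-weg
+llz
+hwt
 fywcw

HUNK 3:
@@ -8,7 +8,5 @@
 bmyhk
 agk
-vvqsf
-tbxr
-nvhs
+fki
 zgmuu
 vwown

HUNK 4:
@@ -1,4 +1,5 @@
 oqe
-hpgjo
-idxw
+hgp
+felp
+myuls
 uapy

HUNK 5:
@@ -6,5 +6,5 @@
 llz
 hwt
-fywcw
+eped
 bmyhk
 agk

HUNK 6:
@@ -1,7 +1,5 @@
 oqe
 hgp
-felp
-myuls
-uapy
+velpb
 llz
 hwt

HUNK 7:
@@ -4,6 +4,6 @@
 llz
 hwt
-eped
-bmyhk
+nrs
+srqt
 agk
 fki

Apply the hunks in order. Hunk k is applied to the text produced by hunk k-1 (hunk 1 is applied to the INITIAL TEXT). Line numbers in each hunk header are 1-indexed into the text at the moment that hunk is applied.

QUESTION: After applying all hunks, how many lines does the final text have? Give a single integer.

Hunk 1: at line 9 remove [pky] add [tbxr,nvhs] -> 15 lines: oqe hpgjo idxw uapy ter weg fywcw bmyhk agk vvqsf tbxr nvhs zgmuu vwown zedvc
Hunk 2: at line 4 remove [ter,weg] add [llz,hwt] -> 15 lines: oqe hpgjo idxw uapy llz hwt fywcw bmyhk agk vvqsf tbxr nvhs zgmuu vwown zedvc
Hunk 3: at line 8 remove [vvqsf,tbxr,nvhs] add [fki] -> 13 lines: oqe hpgjo idxw uapy llz hwt fywcw bmyhk agk fki zgmuu vwown zedvc
Hunk 4: at line 1 remove [hpgjo,idxw] add [hgp,felp,myuls] -> 14 lines: oqe hgp felp myuls uapy llz hwt fywcw bmyhk agk fki zgmuu vwown zedvc
Hunk 5: at line 6 remove [fywcw] add [eped] -> 14 lines: oqe hgp felp myuls uapy llz hwt eped bmyhk agk fki zgmuu vwown zedvc
Hunk 6: at line 1 remove [felp,myuls,uapy] add [velpb] -> 12 lines: oqe hgp velpb llz hwt eped bmyhk agk fki zgmuu vwown zedvc
Hunk 7: at line 4 remove [eped,bmyhk] add [nrs,srqt] -> 12 lines: oqe hgp velpb llz hwt nrs srqt agk fki zgmuu vwown zedvc
Final line count: 12

Answer: 12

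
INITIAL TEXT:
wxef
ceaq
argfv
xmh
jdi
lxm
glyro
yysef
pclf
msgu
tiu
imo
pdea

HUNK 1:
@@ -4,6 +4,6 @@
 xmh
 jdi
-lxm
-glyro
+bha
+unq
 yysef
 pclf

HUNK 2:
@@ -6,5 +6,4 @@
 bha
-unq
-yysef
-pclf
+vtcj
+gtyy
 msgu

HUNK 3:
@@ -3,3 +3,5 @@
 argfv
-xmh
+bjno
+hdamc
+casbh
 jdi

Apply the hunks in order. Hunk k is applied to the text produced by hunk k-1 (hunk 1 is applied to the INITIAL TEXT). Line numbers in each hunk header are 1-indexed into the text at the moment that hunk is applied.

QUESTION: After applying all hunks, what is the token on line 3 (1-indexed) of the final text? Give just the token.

Answer: argfv

Derivation:
Hunk 1: at line 4 remove [lxm,glyro] add [bha,unq] -> 13 lines: wxef ceaq argfv xmh jdi bha unq yysef pclf msgu tiu imo pdea
Hunk 2: at line 6 remove [unq,yysef,pclf] add [vtcj,gtyy] -> 12 lines: wxef ceaq argfv xmh jdi bha vtcj gtyy msgu tiu imo pdea
Hunk 3: at line 3 remove [xmh] add [bjno,hdamc,casbh] -> 14 lines: wxef ceaq argfv bjno hdamc casbh jdi bha vtcj gtyy msgu tiu imo pdea
Final line 3: argfv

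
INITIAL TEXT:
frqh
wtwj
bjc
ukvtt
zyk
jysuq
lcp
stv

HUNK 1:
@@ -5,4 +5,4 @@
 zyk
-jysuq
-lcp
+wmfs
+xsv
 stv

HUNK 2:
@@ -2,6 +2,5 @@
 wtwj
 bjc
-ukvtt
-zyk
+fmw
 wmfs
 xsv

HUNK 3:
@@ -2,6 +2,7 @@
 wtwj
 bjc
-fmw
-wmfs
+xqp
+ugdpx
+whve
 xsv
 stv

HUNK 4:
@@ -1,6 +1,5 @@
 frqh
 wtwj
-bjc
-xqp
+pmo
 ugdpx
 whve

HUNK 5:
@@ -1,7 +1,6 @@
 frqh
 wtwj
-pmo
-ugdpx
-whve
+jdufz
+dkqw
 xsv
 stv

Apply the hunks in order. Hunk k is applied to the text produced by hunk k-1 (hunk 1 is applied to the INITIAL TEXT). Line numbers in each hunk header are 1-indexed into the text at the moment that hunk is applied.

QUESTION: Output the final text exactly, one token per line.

Answer: frqh
wtwj
jdufz
dkqw
xsv
stv

Derivation:
Hunk 1: at line 5 remove [jysuq,lcp] add [wmfs,xsv] -> 8 lines: frqh wtwj bjc ukvtt zyk wmfs xsv stv
Hunk 2: at line 2 remove [ukvtt,zyk] add [fmw] -> 7 lines: frqh wtwj bjc fmw wmfs xsv stv
Hunk 3: at line 2 remove [fmw,wmfs] add [xqp,ugdpx,whve] -> 8 lines: frqh wtwj bjc xqp ugdpx whve xsv stv
Hunk 4: at line 1 remove [bjc,xqp] add [pmo] -> 7 lines: frqh wtwj pmo ugdpx whve xsv stv
Hunk 5: at line 1 remove [pmo,ugdpx,whve] add [jdufz,dkqw] -> 6 lines: frqh wtwj jdufz dkqw xsv stv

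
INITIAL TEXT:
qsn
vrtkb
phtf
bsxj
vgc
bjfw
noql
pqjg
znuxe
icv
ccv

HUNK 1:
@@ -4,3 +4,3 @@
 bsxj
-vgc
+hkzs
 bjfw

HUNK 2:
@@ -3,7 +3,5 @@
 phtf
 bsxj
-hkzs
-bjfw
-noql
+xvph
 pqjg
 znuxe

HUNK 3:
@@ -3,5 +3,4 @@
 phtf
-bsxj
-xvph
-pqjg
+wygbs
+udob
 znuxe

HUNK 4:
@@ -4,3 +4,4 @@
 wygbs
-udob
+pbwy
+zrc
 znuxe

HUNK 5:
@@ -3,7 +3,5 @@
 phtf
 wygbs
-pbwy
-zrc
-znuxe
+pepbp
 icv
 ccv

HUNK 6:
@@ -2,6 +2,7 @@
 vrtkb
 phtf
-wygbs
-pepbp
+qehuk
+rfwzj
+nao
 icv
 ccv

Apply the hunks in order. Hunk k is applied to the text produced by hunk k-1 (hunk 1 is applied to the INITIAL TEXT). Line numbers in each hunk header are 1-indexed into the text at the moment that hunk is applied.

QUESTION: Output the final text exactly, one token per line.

Hunk 1: at line 4 remove [vgc] add [hkzs] -> 11 lines: qsn vrtkb phtf bsxj hkzs bjfw noql pqjg znuxe icv ccv
Hunk 2: at line 3 remove [hkzs,bjfw,noql] add [xvph] -> 9 lines: qsn vrtkb phtf bsxj xvph pqjg znuxe icv ccv
Hunk 3: at line 3 remove [bsxj,xvph,pqjg] add [wygbs,udob] -> 8 lines: qsn vrtkb phtf wygbs udob znuxe icv ccv
Hunk 4: at line 4 remove [udob] add [pbwy,zrc] -> 9 lines: qsn vrtkb phtf wygbs pbwy zrc znuxe icv ccv
Hunk 5: at line 3 remove [pbwy,zrc,znuxe] add [pepbp] -> 7 lines: qsn vrtkb phtf wygbs pepbp icv ccv
Hunk 6: at line 2 remove [wygbs,pepbp] add [qehuk,rfwzj,nao] -> 8 lines: qsn vrtkb phtf qehuk rfwzj nao icv ccv

Answer: qsn
vrtkb
phtf
qehuk
rfwzj
nao
icv
ccv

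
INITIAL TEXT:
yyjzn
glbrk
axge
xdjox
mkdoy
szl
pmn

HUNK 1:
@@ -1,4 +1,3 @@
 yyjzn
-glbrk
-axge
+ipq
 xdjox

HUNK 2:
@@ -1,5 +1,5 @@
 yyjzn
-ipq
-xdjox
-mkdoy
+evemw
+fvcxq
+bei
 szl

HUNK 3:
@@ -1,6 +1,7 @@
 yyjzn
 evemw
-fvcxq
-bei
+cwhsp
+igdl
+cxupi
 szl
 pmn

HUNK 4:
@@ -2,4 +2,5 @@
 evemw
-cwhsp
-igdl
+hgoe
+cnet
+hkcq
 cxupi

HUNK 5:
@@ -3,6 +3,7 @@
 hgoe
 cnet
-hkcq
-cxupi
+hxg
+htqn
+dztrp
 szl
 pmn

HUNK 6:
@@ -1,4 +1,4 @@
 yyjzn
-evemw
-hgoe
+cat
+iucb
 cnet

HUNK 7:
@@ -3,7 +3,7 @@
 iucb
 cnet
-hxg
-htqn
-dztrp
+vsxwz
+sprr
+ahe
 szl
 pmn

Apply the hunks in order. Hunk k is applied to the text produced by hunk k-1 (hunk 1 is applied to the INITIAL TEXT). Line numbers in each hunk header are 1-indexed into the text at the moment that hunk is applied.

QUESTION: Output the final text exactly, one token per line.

Answer: yyjzn
cat
iucb
cnet
vsxwz
sprr
ahe
szl
pmn

Derivation:
Hunk 1: at line 1 remove [glbrk,axge] add [ipq] -> 6 lines: yyjzn ipq xdjox mkdoy szl pmn
Hunk 2: at line 1 remove [ipq,xdjox,mkdoy] add [evemw,fvcxq,bei] -> 6 lines: yyjzn evemw fvcxq bei szl pmn
Hunk 3: at line 1 remove [fvcxq,bei] add [cwhsp,igdl,cxupi] -> 7 lines: yyjzn evemw cwhsp igdl cxupi szl pmn
Hunk 4: at line 2 remove [cwhsp,igdl] add [hgoe,cnet,hkcq] -> 8 lines: yyjzn evemw hgoe cnet hkcq cxupi szl pmn
Hunk 5: at line 3 remove [hkcq,cxupi] add [hxg,htqn,dztrp] -> 9 lines: yyjzn evemw hgoe cnet hxg htqn dztrp szl pmn
Hunk 6: at line 1 remove [evemw,hgoe] add [cat,iucb] -> 9 lines: yyjzn cat iucb cnet hxg htqn dztrp szl pmn
Hunk 7: at line 3 remove [hxg,htqn,dztrp] add [vsxwz,sprr,ahe] -> 9 lines: yyjzn cat iucb cnet vsxwz sprr ahe szl pmn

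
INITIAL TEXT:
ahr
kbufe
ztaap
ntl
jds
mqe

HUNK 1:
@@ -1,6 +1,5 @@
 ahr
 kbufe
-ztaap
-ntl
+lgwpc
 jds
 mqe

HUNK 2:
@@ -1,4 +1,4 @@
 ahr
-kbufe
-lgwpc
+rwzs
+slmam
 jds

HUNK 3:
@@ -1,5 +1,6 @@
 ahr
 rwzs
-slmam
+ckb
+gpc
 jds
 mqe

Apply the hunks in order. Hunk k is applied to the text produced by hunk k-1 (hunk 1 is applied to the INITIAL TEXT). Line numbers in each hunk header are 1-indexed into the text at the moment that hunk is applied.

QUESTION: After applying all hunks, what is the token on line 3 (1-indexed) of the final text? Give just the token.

Hunk 1: at line 1 remove [ztaap,ntl] add [lgwpc] -> 5 lines: ahr kbufe lgwpc jds mqe
Hunk 2: at line 1 remove [kbufe,lgwpc] add [rwzs,slmam] -> 5 lines: ahr rwzs slmam jds mqe
Hunk 3: at line 1 remove [slmam] add [ckb,gpc] -> 6 lines: ahr rwzs ckb gpc jds mqe
Final line 3: ckb

Answer: ckb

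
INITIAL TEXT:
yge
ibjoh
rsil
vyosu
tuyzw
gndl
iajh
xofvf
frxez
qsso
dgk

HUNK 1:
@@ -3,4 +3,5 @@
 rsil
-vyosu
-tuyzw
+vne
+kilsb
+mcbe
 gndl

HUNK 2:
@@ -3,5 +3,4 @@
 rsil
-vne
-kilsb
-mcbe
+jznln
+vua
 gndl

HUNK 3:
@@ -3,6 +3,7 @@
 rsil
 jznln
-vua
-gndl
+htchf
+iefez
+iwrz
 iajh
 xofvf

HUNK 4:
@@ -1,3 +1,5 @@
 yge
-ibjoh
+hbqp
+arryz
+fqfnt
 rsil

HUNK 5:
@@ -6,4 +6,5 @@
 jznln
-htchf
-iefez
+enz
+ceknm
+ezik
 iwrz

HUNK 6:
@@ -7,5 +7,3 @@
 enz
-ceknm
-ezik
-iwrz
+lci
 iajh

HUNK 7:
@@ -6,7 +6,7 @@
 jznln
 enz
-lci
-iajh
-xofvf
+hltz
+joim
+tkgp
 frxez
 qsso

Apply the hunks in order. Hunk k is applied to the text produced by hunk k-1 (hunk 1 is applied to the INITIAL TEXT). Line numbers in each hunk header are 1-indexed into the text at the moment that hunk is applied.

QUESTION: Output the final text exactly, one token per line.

Answer: yge
hbqp
arryz
fqfnt
rsil
jznln
enz
hltz
joim
tkgp
frxez
qsso
dgk

Derivation:
Hunk 1: at line 3 remove [vyosu,tuyzw] add [vne,kilsb,mcbe] -> 12 lines: yge ibjoh rsil vne kilsb mcbe gndl iajh xofvf frxez qsso dgk
Hunk 2: at line 3 remove [vne,kilsb,mcbe] add [jznln,vua] -> 11 lines: yge ibjoh rsil jznln vua gndl iajh xofvf frxez qsso dgk
Hunk 3: at line 3 remove [vua,gndl] add [htchf,iefez,iwrz] -> 12 lines: yge ibjoh rsil jznln htchf iefez iwrz iajh xofvf frxez qsso dgk
Hunk 4: at line 1 remove [ibjoh] add [hbqp,arryz,fqfnt] -> 14 lines: yge hbqp arryz fqfnt rsil jznln htchf iefez iwrz iajh xofvf frxez qsso dgk
Hunk 5: at line 6 remove [htchf,iefez] add [enz,ceknm,ezik] -> 15 lines: yge hbqp arryz fqfnt rsil jznln enz ceknm ezik iwrz iajh xofvf frxez qsso dgk
Hunk 6: at line 7 remove [ceknm,ezik,iwrz] add [lci] -> 13 lines: yge hbqp arryz fqfnt rsil jznln enz lci iajh xofvf frxez qsso dgk
Hunk 7: at line 6 remove [lci,iajh,xofvf] add [hltz,joim,tkgp] -> 13 lines: yge hbqp arryz fqfnt rsil jznln enz hltz joim tkgp frxez qsso dgk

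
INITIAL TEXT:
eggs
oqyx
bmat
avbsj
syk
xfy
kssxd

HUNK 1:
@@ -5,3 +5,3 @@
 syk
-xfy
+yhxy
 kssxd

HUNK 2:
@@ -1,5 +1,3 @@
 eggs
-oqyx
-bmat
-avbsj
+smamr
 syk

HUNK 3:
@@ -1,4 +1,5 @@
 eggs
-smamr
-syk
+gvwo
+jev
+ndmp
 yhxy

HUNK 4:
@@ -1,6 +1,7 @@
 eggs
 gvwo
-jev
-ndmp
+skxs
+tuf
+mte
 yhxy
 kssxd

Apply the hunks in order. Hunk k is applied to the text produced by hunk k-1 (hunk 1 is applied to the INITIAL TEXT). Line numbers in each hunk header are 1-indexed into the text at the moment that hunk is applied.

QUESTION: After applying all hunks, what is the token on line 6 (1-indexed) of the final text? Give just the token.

Answer: yhxy

Derivation:
Hunk 1: at line 5 remove [xfy] add [yhxy] -> 7 lines: eggs oqyx bmat avbsj syk yhxy kssxd
Hunk 2: at line 1 remove [oqyx,bmat,avbsj] add [smamr] -> 5 lines: eggs smamr syk yhxy kssxd
Hunk 3: at line 1 remove [smamr,syk] add [gvwo,jev,ndmp] -> 6 lines: eggs gvwo jev ndmp yhxy kssxd
Hunk 4: at line 1 remove [jev,ndmp] add [skxs,tuf,mte] -> 7 lines: eggs gvwo skxs tuf mte yhxy kssxd
Final line 6: yhxy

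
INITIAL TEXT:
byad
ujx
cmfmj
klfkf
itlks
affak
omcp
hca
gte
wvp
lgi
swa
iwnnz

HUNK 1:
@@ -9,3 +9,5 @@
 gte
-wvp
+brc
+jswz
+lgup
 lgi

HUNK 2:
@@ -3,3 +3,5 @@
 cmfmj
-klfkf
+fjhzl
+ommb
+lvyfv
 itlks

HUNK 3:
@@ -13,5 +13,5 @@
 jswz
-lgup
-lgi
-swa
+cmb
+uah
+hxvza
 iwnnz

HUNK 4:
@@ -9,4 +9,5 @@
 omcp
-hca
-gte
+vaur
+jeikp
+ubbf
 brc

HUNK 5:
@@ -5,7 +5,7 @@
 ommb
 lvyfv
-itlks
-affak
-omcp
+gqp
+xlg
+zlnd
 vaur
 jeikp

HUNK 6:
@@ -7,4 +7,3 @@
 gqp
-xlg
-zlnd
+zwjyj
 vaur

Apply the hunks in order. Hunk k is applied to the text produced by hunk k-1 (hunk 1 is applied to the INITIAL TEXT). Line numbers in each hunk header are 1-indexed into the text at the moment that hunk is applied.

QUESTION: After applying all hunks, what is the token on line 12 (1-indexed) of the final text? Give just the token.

Hunk 1: at line 9 remove [wvp] add [brc,jswz,lgup] -> 15 lines: byad ujx cmfmj klfkf itlks affak omcp hca gte brc jswz lgup lgi swa iwnnz
Hunk 2: at line 3 remove [klfkf] add [fjhzl,ommb,lvyfv] -> 17 lines: byad ujx cmfmj fjhzl ommb lvyfv itlks affak omcp hca gte brc jswz lgup lgi swa iwnnz
Hunk 3: at line 13 remove [lgup,lgi,swa] add [cmb,uah,hxvza] -> 17 lines: byad ujx cmfmj fjhzl ommb lvyfv itlks affak omcp hca gte brc jswz cmb uah hxvza iwnnz
Hunk 4: at line 9 remove [hca,gte] add [vaur,jeikp,ubbf] -> 18 lines: byad ujx cmfmj fjhzl ommb lvyfv itlks affak omcp vaur jeikp ubbf brc jswz cmb uah hxvza iwnnz
Hunk 5: at line 5 remove [itlks,affak,omcp] add [gqp,xlg,zlnd] -> 18 lines: byad ujx cmfmj fjhzl ommb lvyfv gqp xlg zlnd vaur jeikp ubbf brc jswz cmb uah hxvza iwnnz
Hunk 6: at line 7 remove [xlg,zlnd] add [zwjyj] -> 17 lines: byad ujx cmfmj fjhzl ommb lvyfv gqp zwjyj vaur jeikp ubbf brc jswz cmb uah hxvza iwnnz
Final line 12: brc

Answer: brc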